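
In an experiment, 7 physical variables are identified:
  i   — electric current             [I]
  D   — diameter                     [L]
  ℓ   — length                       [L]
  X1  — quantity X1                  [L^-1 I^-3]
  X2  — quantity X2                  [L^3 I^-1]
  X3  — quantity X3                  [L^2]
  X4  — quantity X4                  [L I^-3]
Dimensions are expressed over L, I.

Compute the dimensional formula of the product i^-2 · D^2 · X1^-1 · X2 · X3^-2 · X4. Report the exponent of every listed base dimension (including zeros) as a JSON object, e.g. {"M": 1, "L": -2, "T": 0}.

{"L": 3, "I": -3}

Dimensional matrix (L×I by i×D×ℓ×X1×X2×X3×X4):
  L: [ 0  1  1 -1  3  2  1]
  I: [ 1  0  0 -3 -1  0 -3]
  [L]: (-2)·0+(2)·1+(-1)·-1+(1)·3+(-2)·2+(1)·1 = 3
  [I]: (-2)·1+(2)·0+(-1)·-3+(1)·-1+(-2)·0+(1)·-3 = -3
⇒ L^3 I^-3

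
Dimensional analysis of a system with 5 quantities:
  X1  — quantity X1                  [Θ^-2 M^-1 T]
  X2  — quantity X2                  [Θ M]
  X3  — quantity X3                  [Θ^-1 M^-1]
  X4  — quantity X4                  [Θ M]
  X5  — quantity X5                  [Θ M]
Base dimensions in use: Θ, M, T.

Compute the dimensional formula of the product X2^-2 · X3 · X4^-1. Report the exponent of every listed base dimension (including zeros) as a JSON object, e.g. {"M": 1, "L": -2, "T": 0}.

{"Θ": -4, "M": -4, "T": 0}

Dimensional matrix (Θ×M×T by X1×X2×X3×X4×X5):
  Θ: [-2  1 -1  1  1]
  M: [-1  1 -1  1  1]
  T: [ 1  0  0  0  0]
  [Θ]: (-2)·1+(1)·-1+(-1)·1 = -4
  [M]: (-2)·1+(1)·-1+(-1)·1 = -4
  [T]: (-2)·0+(1)·0+(-1)·0 = 0
⇒ Θ^-4 M^-4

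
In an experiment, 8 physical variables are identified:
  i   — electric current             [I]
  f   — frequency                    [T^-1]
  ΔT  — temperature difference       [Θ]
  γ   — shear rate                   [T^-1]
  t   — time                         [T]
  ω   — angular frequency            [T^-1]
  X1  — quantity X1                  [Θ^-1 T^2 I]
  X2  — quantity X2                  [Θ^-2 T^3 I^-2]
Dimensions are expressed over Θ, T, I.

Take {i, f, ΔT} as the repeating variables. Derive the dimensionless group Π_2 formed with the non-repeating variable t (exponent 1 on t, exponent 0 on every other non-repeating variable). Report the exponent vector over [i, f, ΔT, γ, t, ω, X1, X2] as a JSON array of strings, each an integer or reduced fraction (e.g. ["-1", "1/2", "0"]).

Dimensional matrix (Θ×T×I by i×f×ΔT×γ×t×ω×X1×X2):
  Θ: [ 0  0  1  0  0  0 -1 -2]
  T: [ 0 -1  0 -1  1 -1  2  3]
  I: [ 1  0  0  0  0  0  1 -2]
RREF → pivots at {i,f,ΔT} ⇒ r = 3
Repeat: i,f,ΔT; free: γ,t,ω,X1,X2
RREF:
  r0: [   1    0    0    0    0    0    1   -2]
  r1: [   0    1    0    1   -1    1   -2   -3]
  r2: [   0    0    1    0    0    0   -1   -2]
Fix exponent of t at 1, γ at 0, ω at 0, X1 at 0, X2 at 0; solve each RREF row for its pivot's exponent:
  r0: exp(i) + (0)·1 = 0 ⇒ exp(i) = 0
  r1: exp(f) + (-1)·1 = 0 ⇒ exp(f) = 1
  r2: exp(ΔT) + (0)·1 = 0 ⇒ exp(ΔT) = 0
Π_2 = f · t

["0", "1", "0", "0", "1", "0", "0", "0"]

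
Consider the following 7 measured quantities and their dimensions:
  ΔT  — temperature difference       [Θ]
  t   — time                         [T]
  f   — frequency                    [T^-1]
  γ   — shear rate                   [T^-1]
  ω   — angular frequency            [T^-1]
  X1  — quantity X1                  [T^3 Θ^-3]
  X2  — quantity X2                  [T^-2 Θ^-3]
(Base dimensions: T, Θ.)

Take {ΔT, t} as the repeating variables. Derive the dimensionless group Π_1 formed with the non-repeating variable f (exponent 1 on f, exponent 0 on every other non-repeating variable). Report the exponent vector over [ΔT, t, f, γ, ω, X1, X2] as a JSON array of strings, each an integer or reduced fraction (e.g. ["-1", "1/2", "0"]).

["0", "1", "1", "0", "0", "0", "0"]

Dimensional matrix (T×Θ by ΔT×t×f×γ×ω×X1×X2):
  T: [ 0  1 -1 -1 -1  3 -2]
  Θ: [ 1  0  0  0  0 -3 -3]
RREF → pivots at {ΔT,t} ⇒ r = 2
Pivot set = {ΔT,t}, free = {f,γ,ω,X1,X2}
RREF:
  r0: [   1    0    0    0    0   -3   -3]
  r1: [   0    1   -1   -1   -1    3   -2]
Fix exponent of f at 1, γ at 0, ω at 0, X1 at 0, X2 at 0; solve each RREF row for its pivot's exponent:
  r0: exp(ΔT) + (0)·1 = 0 ⇒ exp(ΔT) = 0
  r1: exp(t) + (-1)·1 = 0 ⇒ exp(t) = 1
Π_1 = t · f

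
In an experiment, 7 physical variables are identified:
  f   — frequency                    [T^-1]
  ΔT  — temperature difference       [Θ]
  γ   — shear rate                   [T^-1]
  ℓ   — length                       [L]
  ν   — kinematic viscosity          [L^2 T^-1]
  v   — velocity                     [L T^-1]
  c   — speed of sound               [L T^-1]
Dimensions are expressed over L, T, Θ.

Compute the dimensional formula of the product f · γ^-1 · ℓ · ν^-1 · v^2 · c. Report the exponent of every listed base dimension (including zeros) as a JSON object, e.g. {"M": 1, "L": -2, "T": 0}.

Dimensional matrix (L×T×Θ by f×ΔT×γ×ℓ×ν×v×c):
  L: [ 0  0  0  1  2  1  1]
  T: [-1  0 -1  0 -1 -1 -1]
  Θ: [ 0  1  0  0  0  0  0]
  [L]: (1)·0+(-1)·0+(1)·1+(-1)·2+(2)·1+(1)·1 = 2
  [T]: (1)·-1+(-1)·-1+(1)·0+(-1)·-1+(2)·-1+(1)·-1 = -2
  [Θ]: (1)·0+(-1)·0+(1)·0+(-1)·0+(2)·0+(1)·0 = 0
⇒ L^2 T^-2

{"L": 2, "T": -2, "Θ": 0}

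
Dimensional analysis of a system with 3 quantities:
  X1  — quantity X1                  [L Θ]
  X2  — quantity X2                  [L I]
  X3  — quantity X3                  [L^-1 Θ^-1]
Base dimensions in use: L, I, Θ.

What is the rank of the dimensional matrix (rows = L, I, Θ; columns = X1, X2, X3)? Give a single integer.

Exponent matrix [L,I,Θ] × [X1,X2,X3]:
  L: [ 1  1 -1]
  I: [ 0  1  0]
  Θ: [ 1  0 -1]
Echelon form has 2 nonzero rows (pivots: X1,X2)

2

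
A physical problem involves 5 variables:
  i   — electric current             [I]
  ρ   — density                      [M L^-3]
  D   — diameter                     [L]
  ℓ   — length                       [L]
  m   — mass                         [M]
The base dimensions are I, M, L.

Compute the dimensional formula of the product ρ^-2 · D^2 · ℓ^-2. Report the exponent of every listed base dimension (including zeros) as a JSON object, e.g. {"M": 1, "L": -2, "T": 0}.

{"I": 0, "M": -2, "L": 6}

Exponent matrix [I,M,L] × [i,ρ,D,ℓ,m]:
  I: [ 1  0  0  0  0]
  M: [ 0  1  0  0  1]
  L: [ 0 -3  1  1  0]
  [I]: (-2)·0+(2)·0+(-2)·0 = 0
  [M]: (-2)·1+(2)·0+(-2)·0 = -2
  [L]: (-2)·-3+(2)·1+(-2)·1 = 6
⇒ M^-2 L^6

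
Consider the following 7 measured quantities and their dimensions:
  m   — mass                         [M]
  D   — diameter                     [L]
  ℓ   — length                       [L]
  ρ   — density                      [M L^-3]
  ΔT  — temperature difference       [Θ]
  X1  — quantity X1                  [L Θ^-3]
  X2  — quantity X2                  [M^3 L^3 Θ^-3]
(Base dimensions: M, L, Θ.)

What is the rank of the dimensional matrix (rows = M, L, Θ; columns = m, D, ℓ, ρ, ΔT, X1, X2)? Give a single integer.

Dimensional matrix (M×L×Θ by m×D×ℓ×ρ×ΔT×X1×X2):
  M: [ 1  0  0  1  0  0  3]
  L: [ 0  1  1 -3  0  1  3]
  Θ: [ 0  0  0  0  1 -3 -3]
RREF → pivots at {m,D,ΔT} ⇒ r = 3

3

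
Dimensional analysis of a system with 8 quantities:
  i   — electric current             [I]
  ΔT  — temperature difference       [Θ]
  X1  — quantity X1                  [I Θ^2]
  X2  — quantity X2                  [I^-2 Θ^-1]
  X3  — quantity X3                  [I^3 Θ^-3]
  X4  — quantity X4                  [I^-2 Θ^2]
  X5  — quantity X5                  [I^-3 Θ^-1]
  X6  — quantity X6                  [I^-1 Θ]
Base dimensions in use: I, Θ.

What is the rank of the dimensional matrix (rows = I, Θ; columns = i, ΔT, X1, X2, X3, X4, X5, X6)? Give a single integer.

Dimensional matrix (I×Θ by i×ΔT×X1×X2×X3×X4×X5×X6):
  I: [ 1  0  1 -2  3 -2 -3 -1]
  Θ: [ 0  1  2 -1 -3  2 -1  1]
Echelon form has 2 nonzero rows (pivots: i,ΔT)

2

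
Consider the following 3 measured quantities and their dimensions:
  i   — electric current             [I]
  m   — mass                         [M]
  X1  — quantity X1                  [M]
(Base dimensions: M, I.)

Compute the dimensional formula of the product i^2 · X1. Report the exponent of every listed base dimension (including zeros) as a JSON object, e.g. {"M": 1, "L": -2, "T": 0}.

{"M": 1, "I": 2}

Write exponents as rows M,I / cols i,m,X1:
  M: [ 0  1  1]
  I: [ 1  0  0]
  [M]: (2)·0+(1)·1 = 1
  [I]: (2)·1+(1)·0 = 2
⇒ M I^2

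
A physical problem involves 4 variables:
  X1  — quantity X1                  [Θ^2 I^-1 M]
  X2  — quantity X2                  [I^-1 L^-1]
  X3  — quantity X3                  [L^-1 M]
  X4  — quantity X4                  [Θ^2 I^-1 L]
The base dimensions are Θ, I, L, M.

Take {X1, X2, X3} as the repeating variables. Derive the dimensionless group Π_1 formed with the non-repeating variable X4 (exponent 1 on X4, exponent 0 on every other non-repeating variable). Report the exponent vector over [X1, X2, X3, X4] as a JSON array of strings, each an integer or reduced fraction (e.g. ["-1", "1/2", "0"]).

["-1", "0", "1", "1"]

Dimensional matrix (Θ×I×L×M by X1×X2×X3×X4):
  Θ: [ 2  0  0  2]
  I: [-1 -1  0 -1]
  L: [ 0 -1 -1  1]
  M: [ 1  0  1  0]
Row reduction gives pivot columns X1,X2,X3; rank = 3
Repeat: X1,X2,X3; free: X4
RREF:
  r0: [   1    0    0    1]
  r1: [   0    1    0    0]
  r2: [   0    0    1   -1]
  r3: [   0    0    0    0]
Fix exponent of X4 at 1; solve each RREF row for its pivot's exponent:
  r0: exp(X1) + (1)·1 = 0 ⇒ exp(X1) = -1
  r1: exp(X2) + (0)·1 = 0 ⇒ exp(X2) = 0
  r2: exp(X3) + (-1)·1 = 0 ⇒ exp(X3) = 1
Π_1 = X1^-1 · X3 · X4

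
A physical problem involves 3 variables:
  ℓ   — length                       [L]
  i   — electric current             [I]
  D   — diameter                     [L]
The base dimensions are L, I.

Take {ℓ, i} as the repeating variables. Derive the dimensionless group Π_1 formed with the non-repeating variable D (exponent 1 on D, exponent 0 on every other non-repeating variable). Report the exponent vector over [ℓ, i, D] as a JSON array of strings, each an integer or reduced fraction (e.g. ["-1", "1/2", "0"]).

Dimensional matrix (L×I by ℓ×i×D):
  L: [ 1  0  1]
  I: [ 0  1  0]
Echelon form has 2 nonzero rows (pivots: ℓ,i)
Pivot set = {ℓ,i}, free = {D}
RREF:
  r0: [   1    0    1]
  r1: [   0    1    0]
Fix exponent of D at 1; solve each RREF row for its pivot's exponent:
  r0: exp(ℓ) + (1)·1 = 0 ⇒ exp(ℓ) = -1
  r1: exp(i) + (0)·1 = 0 ⇒ exp(i) = 0
Π_1 = ℓ^-1 · D

["-1", "0", "1"]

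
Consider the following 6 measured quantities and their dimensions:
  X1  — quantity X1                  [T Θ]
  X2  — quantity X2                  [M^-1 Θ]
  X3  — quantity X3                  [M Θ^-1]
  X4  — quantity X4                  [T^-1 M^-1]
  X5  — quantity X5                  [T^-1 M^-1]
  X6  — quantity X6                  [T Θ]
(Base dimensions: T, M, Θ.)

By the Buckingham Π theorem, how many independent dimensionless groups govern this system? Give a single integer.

4

Write exponents as rows T,M,Θ / cols X1,X2,X3,X4,X5,X6:
  T: [ 1  0  0 -1 -1  1]
  M: [ 0 -1  1 -1 -1  0]
  Θ: [ 1  1 -1  0  0  1]
RREF → pivots at {X1,X2} ⇒ r = 2
Π count = n − r = 6 − 2 = 4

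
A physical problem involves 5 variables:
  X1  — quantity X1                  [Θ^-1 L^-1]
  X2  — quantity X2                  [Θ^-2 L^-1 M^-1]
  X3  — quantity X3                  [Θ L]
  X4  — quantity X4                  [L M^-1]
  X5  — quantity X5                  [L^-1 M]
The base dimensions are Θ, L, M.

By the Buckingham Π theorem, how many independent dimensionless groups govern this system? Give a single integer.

Dimensional matrix (Θ×L×M by X1×X2×X3×X4×X5):
  Θ: [-1 -2  1  0  0]
  L: [-1 -1  1  1 -1]
  M: [ 0 -1  0 -1  1]
Echelon form has 2 nonzero rows (pivots: X1,X2)
Π count = n − r = 5 − 2 = 3

3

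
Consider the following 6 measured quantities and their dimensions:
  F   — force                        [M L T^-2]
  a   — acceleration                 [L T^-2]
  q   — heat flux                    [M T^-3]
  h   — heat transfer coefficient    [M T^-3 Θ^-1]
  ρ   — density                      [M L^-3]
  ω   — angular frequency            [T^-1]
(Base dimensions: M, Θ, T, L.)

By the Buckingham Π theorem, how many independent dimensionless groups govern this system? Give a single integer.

2

Dimensional matrix (M×Θ×T×L by F×a×q×h×ρ×ω):
  M: [ 1  0  1  1  1  0]
  Θ: [ 0  0  0 -1  0  0]
  T: [-2 -2 -3 -3  0 -1]
  L: [ 1  1  0  0 -3  0]
Echelon form has 4 nonzero rows (pivots: F,a,q,h)
n=6, r=4 ⇒ 2 dimensionless groups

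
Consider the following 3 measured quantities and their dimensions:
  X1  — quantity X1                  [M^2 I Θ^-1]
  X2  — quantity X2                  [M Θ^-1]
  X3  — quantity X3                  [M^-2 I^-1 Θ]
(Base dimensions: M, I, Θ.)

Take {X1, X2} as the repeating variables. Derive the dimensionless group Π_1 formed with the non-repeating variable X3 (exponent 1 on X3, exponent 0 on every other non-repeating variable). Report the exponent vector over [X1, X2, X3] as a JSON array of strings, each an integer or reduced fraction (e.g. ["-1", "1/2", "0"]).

["1", "0", "1"]

Exponent matrix [M,I,Θ] × [X1,X2,X3]:
  M: [ 2  1 -2]
  I: [ 1  0 -1]
  Θ: [-1 -1  1]
Echelon form has 2 nonzero rows (pivots: X1,X2)
Pivot set = {X1,X2}, free = {X3}
RREF:
  r0: [   1    0   -1]
  r1: [   0    1    0]
  r2: [   0    0    0]
Fix exponent of X3 at 1; solve each RREF row for its pivot's exponent:
  r0: exp(X1) + (-1)·1 = 0 ⇒ exp(X1) = 1
  r1: exp(X2) + (0)·1 = 0 ⇒ exp(X2) = 0
Π_1 = X1 · X3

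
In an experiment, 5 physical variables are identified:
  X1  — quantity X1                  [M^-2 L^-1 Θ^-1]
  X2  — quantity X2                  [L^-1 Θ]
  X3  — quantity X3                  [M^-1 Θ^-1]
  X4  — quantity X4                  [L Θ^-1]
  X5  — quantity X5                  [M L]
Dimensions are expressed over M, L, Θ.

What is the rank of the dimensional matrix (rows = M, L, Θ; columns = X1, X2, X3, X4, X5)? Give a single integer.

2

Dimensional matrix (M×L×Θ by X1×X2×X3×X4×X5):
  M: [-2  0 -1  0  1]
  L: [-1 -1  0  1  1]
  Θ: [-1  1 -1 -1  0]
Echelon form has 2 nonzero rows (pivots: X1,X2)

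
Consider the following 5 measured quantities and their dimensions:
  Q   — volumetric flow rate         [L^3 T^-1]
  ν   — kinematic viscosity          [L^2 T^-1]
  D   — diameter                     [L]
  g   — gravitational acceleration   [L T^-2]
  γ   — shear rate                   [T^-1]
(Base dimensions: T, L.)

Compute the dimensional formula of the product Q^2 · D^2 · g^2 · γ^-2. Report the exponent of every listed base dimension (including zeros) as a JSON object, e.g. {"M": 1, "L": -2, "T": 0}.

{"T": -4, "L": 10}

Exponent matrix [T,L] × [Q,ν,D,g,γ]:
  T: [-1 -1  0 -2 -1]
  L: [ 3  2  1  1  0]
  [T]: (2)·-1+(2)·0+(2)·-2+(-2)·-1 = -4
  [L]: (2)·3+(2)·1+(2)·1+(-2)·0 = 10
⇒ T^-4 L^10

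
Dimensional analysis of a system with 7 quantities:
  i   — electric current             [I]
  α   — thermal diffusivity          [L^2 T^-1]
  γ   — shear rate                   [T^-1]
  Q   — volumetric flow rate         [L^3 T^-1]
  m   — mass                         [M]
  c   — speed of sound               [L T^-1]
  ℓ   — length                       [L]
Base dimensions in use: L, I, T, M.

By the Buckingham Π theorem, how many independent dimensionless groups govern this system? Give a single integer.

3

Dimensional matrix (L×I×T×M by i×α×γ×Q×m×c×ℓ):
  L: [ 0  2  0  3  0  1  1]
  I: [ 1  0  0  0  0  0  0]
  T: [ 0 -1 -1 -1  0 -1  0]
  M: [ 0  0  0  0  1  0  0]
RREF → pivots at {i,α,γ,m} ⇒ r = 4
Π count = n − r = 7 − 4 = 3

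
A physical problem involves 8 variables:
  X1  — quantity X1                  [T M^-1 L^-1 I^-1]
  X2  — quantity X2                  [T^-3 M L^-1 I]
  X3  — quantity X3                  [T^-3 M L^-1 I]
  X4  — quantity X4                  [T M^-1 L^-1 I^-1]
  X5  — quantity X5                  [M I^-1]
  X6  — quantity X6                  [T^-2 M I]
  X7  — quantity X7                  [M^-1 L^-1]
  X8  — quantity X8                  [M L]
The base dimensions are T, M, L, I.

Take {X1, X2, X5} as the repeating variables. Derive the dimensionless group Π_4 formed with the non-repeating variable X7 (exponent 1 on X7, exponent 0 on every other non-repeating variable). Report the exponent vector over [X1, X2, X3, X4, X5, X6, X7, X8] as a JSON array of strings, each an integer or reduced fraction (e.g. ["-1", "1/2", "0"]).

["-3/4", "-1/4", "0", "0", "1/2", "0", "1", "0"]

Write exponents as rows T,M,L,I / cols X1,X2,X3,X4,X5,X6,X7,X8:
  T: [ 1 -3 -3  1  0 -2  0  0]
  M: [-1  1  1 -1  1  1 -1  1]
  L: [-1 -1 -1 -1  0  0 -1  1]
  I: [-1  1  1 -1 -1  1  0  0]
Row reduction gives pivot columns X1,X2,X5; rank = 3
Pivot set = {X1,X2,X5}, free = {X3,X4,X6,X7,X8}
RREF:
  r0: [   1    0    0    1    0 -1/2  3/4 -3/4]
  r1: [   0    1    1    0    0  1/2  1/4 -1/4]
  r2: [   0    0    0    0    1    0 -1/2  1/2]
  r3: [   0    0    0    0    0    0    0    0]
Fix exponent of X7 at 1, X3 at 0, X4 at 0, X6 at 0, X8 at 0; solve each RREF row for its pivot's exponent:
  r0: exp(X1) + (3/4)·1 = 0 ⇒ exp(X1) = -3/4
  r1: exp(X2) + (1/4)·1 = 0 ⇒ exp(X2) = -1/4
  r2: exp(X5) + (-1/2)·1 = 0 ⇒ exp(X5) = 1/2
Π_4 = X1^(-3/4) · X2^(-1/4) · X5^(1/2) · X7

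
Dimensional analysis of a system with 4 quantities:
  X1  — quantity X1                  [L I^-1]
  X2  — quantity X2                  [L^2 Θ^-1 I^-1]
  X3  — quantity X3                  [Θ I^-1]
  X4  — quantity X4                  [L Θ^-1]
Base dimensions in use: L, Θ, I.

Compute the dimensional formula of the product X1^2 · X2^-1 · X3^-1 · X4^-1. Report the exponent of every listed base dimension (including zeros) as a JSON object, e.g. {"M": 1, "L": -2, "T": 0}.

Dimensional matrix (L×Θ×I by X1×X2×X3×X4):
  L: [ 1  2  0  1]
  Θ: [ 0 -1  1 -1]
  I: [-1 -1 -1  0]
  [L]: (2)·1+(-1)·2+(-1)·0+(-1)·1 = -1
  [Θ]: (2)·0+(-1)·-1+(-1)·1+(-1)·-1 = 1
  [I]: (2)·-1+(-1)·-1+(-1)·-1+(-1)·0 = 0
⇒ L^-1 Θ

{"L": -1, "Θ": 1, "I": 0}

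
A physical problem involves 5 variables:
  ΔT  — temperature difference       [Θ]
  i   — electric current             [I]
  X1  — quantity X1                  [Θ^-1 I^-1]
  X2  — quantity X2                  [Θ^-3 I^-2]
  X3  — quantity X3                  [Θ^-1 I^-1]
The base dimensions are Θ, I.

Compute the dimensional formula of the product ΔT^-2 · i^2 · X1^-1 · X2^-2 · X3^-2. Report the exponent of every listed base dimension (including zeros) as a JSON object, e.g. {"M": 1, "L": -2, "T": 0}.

{"Θ": 7, "I": 9}

Exponent matrix [Θ,I] × [ΔT,i,X1,X2,X3]:
  Θ: [ 1  0 -1 -3 -1]
  I: [ 0  1 -1 -2 -1]
  [Θ]: (-2)·1+(2)·0+(-1)·-1+(-2)·-3+(-2)·-1 = 7
  [I]: (-2)·0+(2)·1+(-1)·-1+(-2)·-2+(-2)·-1 = 9
⇒ Θ^7 I^9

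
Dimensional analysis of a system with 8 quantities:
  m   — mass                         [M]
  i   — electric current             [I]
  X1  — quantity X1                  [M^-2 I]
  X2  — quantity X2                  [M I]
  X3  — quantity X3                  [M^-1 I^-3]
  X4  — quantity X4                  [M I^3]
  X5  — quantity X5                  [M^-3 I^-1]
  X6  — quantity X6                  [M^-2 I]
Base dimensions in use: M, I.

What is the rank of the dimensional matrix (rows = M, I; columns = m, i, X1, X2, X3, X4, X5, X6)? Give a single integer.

Write exponents as rows M,I / cols m,i,X1,X2,X3,X4,X5,X6:
  M: [ 1  0 -2  1 -1  1 -3 -2]
  I: [ 0  1  1  1 -3  3 -1  1]
Echelon form has 2 nonzero rows (pivots: m,i)

2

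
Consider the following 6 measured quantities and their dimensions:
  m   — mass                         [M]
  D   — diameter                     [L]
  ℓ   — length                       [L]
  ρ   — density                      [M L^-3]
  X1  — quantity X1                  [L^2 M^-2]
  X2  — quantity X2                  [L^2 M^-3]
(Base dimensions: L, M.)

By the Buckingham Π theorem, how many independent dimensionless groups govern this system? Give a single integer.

Dimensional matrix (L×M by m×D×ℓ×ρ×X1×X2):
  L: [ 0  1  1 -3  2  2]
  M: [ 1  0  0  1 -2 -3]
Echelon form has 2 nonzero rows (pivots: m,D)
Π count = n − r = 6 − 2 = 4

4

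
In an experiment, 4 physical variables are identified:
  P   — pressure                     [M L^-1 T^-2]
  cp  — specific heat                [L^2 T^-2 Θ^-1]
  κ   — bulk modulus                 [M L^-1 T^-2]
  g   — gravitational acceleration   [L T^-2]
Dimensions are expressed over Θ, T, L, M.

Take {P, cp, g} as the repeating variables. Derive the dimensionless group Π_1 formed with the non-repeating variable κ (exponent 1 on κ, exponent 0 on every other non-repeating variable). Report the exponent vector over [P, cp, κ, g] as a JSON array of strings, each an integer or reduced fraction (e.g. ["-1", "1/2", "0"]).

Dimensional matrix (Θ×T×L×M by P×cp×κ×g):
  Θ: [ 0 -1  0  0]
  T: [-2 -2 -2 -2]
  L: [-1  2 -1  1]
  M: [ 1  0  1  0]
Echelon form has 3 nonzero rows (pivots: P,cp,g)
Repeat: P,cp,g; free: κ
RREF:
  r0: [   1    0    1    0]
  r1: [   0    1    0    0]
  r2: [   0    0    0    1]
  r3: [   0    0    0    0]
Fix exponent of κ at 1; solve each RREF row for its pivot's exponent:
  r0: exp(P) + (1)·1 = 0 ⇒ exp(P) = -1
  r1: exp(cp) + (0)·1 = 0 ⇒ exp(cp) = 0
  r2: exp(g) + (0)·1 = 0 ⇒ exp(g) = 0
Π_1 = P^-1 · κ

["-1", "0", "1", "0"]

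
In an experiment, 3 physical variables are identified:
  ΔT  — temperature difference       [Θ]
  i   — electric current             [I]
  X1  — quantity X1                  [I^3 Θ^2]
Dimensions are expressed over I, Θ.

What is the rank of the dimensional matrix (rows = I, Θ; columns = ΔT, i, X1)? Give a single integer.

Write exponents as rows I,Θ / cols ΔT,i,X1:
  I: [ 0  1  3]
  Θ: [ 1  0  2]
Echelon form has 2 nonzero rows (pivots: ΔT,i)

2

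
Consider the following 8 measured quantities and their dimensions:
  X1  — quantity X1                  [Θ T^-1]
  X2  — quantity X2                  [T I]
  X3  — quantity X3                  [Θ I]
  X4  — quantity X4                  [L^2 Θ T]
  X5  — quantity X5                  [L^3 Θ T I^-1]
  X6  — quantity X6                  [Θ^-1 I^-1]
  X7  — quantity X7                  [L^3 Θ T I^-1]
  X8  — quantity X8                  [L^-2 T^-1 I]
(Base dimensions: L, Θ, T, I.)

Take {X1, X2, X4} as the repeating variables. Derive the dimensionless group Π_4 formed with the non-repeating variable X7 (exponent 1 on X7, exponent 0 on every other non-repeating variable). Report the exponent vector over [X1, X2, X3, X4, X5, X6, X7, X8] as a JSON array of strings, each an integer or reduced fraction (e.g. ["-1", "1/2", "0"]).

["1/2", "1", "0", "-3/2", "0", "0", "1", "0"]

Write exponents as rows L,Θ,T,I / cols X1,X2,X3,X4,X5,X6,X7,X8:
  L: [ 0  0  0  2  3  0  3 -2]
  Θ: [ 1  0  1  1  1 -1  1  0]
  T: [-1  1  0  1  1  0  1 -1]
  I: [ 0  1  1  0 -1 -1 -1  1]
Row reduction gives pivot columns X1,X2,X4; rank = 3
Repeat: X1,X2,X4; free: X3,X5,X6,X7,X8
RREF:
  r0: [   1    0    1    0 -1/2   -1 -1/2    1]
  r1: [   0    1    1    0   -1   -1   -1    1]
  r2: [   0    0    0    1  3/2    0  3/2   -1]
  r3: [   0    0    0    0    0    0    0    0]
Fix exponent of X7 at 1, X3 at 0, X5 at 0, X6 at 0, X8 at 0; solve each RREF row for its pivot's exponent:
  r0: exp(X1) + (-1/2)·1 = 0 ⇒ exp(X1) = 1/2
  r1: exp(X2) + (-1)·1 = 0 ⇒ exp(X2) = 1
  r2: exp(X4) + (3/2)·1 = 0 ⇒ exp(X4) = -3/2
Π_4 = X1^(1/2) · X2 · X4^(-3/2) · X7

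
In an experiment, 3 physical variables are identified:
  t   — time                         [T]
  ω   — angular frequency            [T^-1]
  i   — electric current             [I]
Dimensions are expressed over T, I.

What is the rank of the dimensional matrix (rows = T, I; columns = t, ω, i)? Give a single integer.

Write exponents as rows T,I / cols t,ω,i:
  T: [ 1 -1  0]
  I: [ 0  0  1]
RREF → pivots at {t,i} ⇒ r = 2

2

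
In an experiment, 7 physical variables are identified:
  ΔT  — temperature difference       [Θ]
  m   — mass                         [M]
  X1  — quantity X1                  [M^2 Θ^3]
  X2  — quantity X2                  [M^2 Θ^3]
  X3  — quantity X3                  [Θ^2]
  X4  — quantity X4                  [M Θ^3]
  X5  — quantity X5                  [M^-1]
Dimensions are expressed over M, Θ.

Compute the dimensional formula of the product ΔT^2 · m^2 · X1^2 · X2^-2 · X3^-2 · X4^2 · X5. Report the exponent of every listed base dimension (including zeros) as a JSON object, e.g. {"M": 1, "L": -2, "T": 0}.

Write exponents as rows M,Θ / cols ΔT,m,X1,X2,X3,X4,X5:
  M: [ 0  1  2  2  0  1 -1]
  Θ: [ 1  0  3  3  2  3  0]
  [M]: (2)·0+(2)·1+(2)·2+(-2)·2+(-2)·0+(2)·1+(1)·-1 = 3
  [Θ]: (2)·1+(2)·0+(2)·3+(-2)·3+(-2)·2+(2)·3+(1)·0 = 4
⇒ M^3 Θ^4

{"M": 3, "Θ": 4}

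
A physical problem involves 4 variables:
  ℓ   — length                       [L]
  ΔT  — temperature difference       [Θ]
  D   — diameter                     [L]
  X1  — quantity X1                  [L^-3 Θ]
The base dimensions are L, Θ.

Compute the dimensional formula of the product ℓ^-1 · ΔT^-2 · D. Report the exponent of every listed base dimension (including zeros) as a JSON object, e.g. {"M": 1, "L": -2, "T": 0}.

{"L": 0, "Θ": -2}

Exponent matrix [L,Θ] × [ℓ,ΔT,D,X1]:
  L: [ 1  0  1 -3]
  Θ: [ 0  1  0  1]
  [L]: (-1)·1+(-2)·0+(1)·1 = 0
  [Θ]: (-1)·0+(-2)·1+(1)·0 = -2
⇒ Θ^-2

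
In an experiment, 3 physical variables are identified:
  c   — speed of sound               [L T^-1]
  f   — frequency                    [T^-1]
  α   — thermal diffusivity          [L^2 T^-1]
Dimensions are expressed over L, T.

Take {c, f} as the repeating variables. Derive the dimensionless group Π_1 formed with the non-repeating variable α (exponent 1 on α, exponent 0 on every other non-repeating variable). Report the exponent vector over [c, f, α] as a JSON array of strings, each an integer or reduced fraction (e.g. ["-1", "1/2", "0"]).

["-2", "1", "1"]

Dimensional matrix (L×T by c×f×α):
  L: [ 1  0  2]
  T: [-1 -1 -1]
RREF → pivots at {c,f} ⇒ r = 2
Pivot set = {c,f}, free = {α}
RREF:
  r0: [   1    0    2]
  r1: [   0    1   -1]
Fix exponent of α at 1; solve each RREF row for its pivot's exponent:
  r0: exp(c) + (2)·1 = 0 ⇒ exp(c) = -2
  r1: exp(f) + (-1)·1 = 0 ⇒ exp(f) = 1
Π_1 = c^-2 · f · α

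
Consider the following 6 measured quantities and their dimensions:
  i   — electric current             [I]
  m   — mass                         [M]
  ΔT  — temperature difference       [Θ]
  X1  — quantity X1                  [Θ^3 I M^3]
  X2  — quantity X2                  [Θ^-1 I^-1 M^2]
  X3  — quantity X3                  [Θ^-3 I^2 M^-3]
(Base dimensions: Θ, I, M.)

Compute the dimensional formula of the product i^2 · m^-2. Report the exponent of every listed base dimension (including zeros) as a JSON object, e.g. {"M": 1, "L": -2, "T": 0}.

Write exponents as rows Θ,I,M / cols i,m,ΔT,X1,X2,X3:
  Θ: [ 0  0  1  3 -1 -3]
  I: [ 1  0  0  1 -1  2]
  M: [ 0  1  0  3  2 -3]
  [Θ]: (2)·0+(-2)·0 = 0
  [I]: (2)·1+(-2)·0 = 2
  [M]: (2)·0+(-2)·1 = -2
⇒ I^2 M^-2

{"Θ": 0, "I": 2, "M": -2}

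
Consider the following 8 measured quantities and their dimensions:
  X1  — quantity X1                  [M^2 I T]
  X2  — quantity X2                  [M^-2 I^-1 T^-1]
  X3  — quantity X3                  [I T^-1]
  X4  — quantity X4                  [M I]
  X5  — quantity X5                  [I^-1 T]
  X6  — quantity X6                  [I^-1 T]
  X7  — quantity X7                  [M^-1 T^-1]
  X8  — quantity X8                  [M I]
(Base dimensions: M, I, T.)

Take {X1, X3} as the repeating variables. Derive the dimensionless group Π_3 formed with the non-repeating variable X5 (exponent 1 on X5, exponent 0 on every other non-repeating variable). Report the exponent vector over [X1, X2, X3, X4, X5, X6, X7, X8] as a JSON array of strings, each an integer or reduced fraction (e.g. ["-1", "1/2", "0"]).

Exponent matrix [M,I,T] × [X1,X2,X3,X4,X5,X6,X7,X8]:
  M: [ 2 -2  0  1  0  0 -1  1]
  I: [ 1 -1  1  1 -1 -1  0  1]
  T: [ 1 -1 -1  0  1  1 -1  0]
Echelon form has 2 nonzero rows (pivots: X1,X3)
Pivot set = {X1,X3}, free = {X2,X4,X5,X6,X7,X8}
RREF:
  r0: [   1   -1    0  1/2    0    0 -1/2  1/2]
  r1: [   0    0    1  1/2   -1   -1  1/2  1/2]
  r2: [   0    0    0    0    0    0    0    0]
Fix exponent of X5 at 1, X2 at 0, X4 at 0, X6 at 0, X7 at 0, X8 at 0; solve each RREF row for its pivot's exponent:
  r0: exp(X1) + (0)·1 = 0 ⇒ exp(X1) = 0
  r1: exp(X3) + (-1)·1 = 0 ⇒ exp(X3) = 1
Π_3 = X3 · X5

["0", "0", "1", "0", "1", "0", "0", "0"]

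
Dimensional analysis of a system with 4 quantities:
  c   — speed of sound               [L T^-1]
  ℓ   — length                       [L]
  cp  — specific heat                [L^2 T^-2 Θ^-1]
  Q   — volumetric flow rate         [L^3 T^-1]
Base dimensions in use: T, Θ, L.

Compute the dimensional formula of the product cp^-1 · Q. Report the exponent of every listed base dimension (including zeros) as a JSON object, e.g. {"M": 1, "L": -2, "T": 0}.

Dimensional matrix (T×Θ×L by c×ℓ×cp×Q):
  T: [-1  0 -2 -1]
  Θ: [ 0  0 -1  0]
  L: [ 1  1  2  3]
  [T]: (-1)·-2+(1)·-1 = 1
  [Θ]: (-1)·-1+(1)·0 = 1
  [L]: (-1)·2+(1)·3 = 1
⇒ T Θ L

{"T": 1, "Θ": 1, "L": 1}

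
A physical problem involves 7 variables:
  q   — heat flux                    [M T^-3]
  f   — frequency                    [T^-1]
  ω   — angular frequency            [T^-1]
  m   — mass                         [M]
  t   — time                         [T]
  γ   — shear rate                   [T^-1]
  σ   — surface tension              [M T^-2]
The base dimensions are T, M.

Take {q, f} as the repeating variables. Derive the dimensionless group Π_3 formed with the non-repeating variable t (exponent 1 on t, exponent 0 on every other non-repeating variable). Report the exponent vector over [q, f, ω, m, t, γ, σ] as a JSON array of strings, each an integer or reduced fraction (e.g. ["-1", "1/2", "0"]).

["0", "1", "0", "0", "1", "0", "0"]

Dimensional matrix (T×M by q×f×ω×m×t×γ×σ):
  T: [-3 -1 -1  0  1 -1 -2]
  M: [ 1  0  0  1  0  0  1]
Echelon form has 2 nonzero rows (pivots: q,f)
Repeat: q,f; free: ω,m,t,γ,σ
RREF:
  r0: [   1    0    0    1    0    0    1]
  r1: [   0    1    1   -3   -1    1   -1]
Fix exponent of t at 1, ω at 0, m at 0, γ at 0, σ at 0; solve each RREF row for its pivot's exponent:
  r0: exp(q) + (0)·1 = 0 ⇒ exp(q) = 0
  r1: exp(f) + (-1)·1 = 0 ⇒ exp(f) = 1
Π_3 = f · t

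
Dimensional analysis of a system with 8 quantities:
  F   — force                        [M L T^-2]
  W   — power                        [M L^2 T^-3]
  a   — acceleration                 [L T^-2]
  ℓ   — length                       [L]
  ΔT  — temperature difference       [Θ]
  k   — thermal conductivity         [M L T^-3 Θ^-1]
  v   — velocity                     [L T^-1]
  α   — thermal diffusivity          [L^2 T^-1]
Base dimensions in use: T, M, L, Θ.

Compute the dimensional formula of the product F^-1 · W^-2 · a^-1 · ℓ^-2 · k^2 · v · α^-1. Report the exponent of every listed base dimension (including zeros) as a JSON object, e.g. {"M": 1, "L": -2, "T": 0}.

Dimensional matrix (T×M×L×Θ by F×W×a×ℓ×ΔT×k×v×α):
  T: [-2 -3 -2  0  0 -3 -1 -1]
  M: [ 1  1  0  0  0  1  0  0]
  L: [ 1  2  1  1  0  1  1  2]
  Θ: [ 0  0  0  0  1 -1  0  0]
  [T]: (-1)·-2+(-2)·-3+(-1)·-2+(-2)·0+(2)·-3+(1)·-1+(-1)·-1 = 4
  [M]: (-1)·1+(-2)·1+(-1)·0+(-2)·0+(2)·1+(1)·0+(-1)·0 = -1
  [L]: (-1)·1+(-2)·2+(-1)·1+(-2)·1+(2)·1+(1)·1+(-1)·2 = -7
  [Θ]: (-1)·0+(-2)·0+(-1)·0+(-2)·0+(2)·-1+(1)·0+(-1)·0 = -2
⇒ T^4 M^-1 L^-7 Θ^-2

{"T": 4, "M": -1, "L": -7, "Θ": -2}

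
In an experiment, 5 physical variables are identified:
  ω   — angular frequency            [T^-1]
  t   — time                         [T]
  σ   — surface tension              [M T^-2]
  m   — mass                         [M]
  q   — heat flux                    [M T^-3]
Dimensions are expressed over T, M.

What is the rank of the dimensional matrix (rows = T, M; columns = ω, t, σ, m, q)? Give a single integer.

Dimensional matrix (T×M by ω×t×σ×m×q):
  T: [-1  1 -2  0 -3]
  M: [ 0  0  1  1  1]
RREF → pivots at {ω,σ} ⇒ r = 2

2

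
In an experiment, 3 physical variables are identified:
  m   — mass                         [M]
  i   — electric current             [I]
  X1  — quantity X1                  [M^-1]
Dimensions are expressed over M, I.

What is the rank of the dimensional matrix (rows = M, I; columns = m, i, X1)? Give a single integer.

Write exponents as rows M,I / cols m,i,X1:
  M: [ 1  0 -1]
  I: [ 0  1  0]
Row reduction gives pivot columns m,i; rank = 2

2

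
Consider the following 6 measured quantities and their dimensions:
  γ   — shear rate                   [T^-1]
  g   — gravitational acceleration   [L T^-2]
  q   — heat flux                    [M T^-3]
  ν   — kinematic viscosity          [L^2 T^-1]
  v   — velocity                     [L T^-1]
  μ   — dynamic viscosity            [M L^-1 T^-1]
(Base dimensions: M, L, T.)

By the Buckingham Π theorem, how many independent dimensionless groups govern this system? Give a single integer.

Write exponents as rows M,L,T / cols γ,g,q,ν,v,μ:
  M: [ 0  0  1  0  0  1]
  L: [ 0  1  0  2  1 -1]
  T: [-1 -2 -3 -1 -1 -1]
Row reduction gives pivot columns γ,g,q; rank = 3
Π count = n − r = 6 − 3 = 3

3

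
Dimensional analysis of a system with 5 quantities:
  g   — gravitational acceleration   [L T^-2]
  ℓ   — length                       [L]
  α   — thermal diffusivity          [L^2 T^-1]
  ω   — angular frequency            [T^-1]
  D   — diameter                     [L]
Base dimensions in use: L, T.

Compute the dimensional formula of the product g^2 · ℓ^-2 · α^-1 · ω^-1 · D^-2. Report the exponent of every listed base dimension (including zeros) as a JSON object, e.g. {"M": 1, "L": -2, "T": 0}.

Dimensional matrix (L×T by g×ℓ×α×ω×D):
  L: [ 1  1  2  0  1]
  T: [-2  0 -1 -1  0]
  [L]: (2)·1+(-2)·1+(-1)·2+(-1)·0+(-2)·1 = -4
  [T]: (2)·-2+(-2)·0+(-1)·-1+(-1)·-1+(-2)·0 = -2
⇒ L^-4 T^-2

{"L": -4, "T": -2}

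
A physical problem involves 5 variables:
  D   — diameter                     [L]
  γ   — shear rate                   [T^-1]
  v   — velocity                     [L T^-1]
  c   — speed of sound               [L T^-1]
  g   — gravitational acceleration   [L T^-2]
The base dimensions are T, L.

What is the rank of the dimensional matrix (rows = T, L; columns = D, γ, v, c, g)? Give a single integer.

2

Exponent matrix [T,L] × [D,γ,v,c,g]:
  T: [ 0 -1 -1 -1 -2]
  L: [ 1  0  1  1  1]
Echelon form has 2 nonzero rows (pivots: D,γ)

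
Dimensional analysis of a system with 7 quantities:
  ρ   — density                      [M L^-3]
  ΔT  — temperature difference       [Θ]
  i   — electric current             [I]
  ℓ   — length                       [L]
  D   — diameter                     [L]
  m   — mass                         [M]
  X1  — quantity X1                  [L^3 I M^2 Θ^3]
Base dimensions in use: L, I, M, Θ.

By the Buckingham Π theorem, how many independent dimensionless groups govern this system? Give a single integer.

Exponent matrix [L,I,M,Θ] × [ρ,ΔT,i,ℓ,D,m,X1]:
  L: [-3  0  0  1  1  0  3]
  I: [ 0  0  1  0  0  0  1]
  M: [ 1  0  0  0  0  1  2]
  Θ: [ 0  1  0  0  0  0  3]
Row reduction gives pivot columns ρ,ΔT,i,ℓ; rank = 4
n=7, r=4 ⇒ 3 dimensionless groups

3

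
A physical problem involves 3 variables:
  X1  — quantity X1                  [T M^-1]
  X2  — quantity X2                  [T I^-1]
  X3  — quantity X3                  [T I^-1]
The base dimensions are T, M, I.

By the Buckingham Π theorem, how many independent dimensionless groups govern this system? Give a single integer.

1

Exponent matrix [T,M,I] × [X1,X2,X3]:
  T: [ 1  1  1]
  M: [-1  0  0]
  I: [ 0 -1 -1]
Row reduction gives pivot columns X1,X2; rank = 2
Π count = n − r = 3 − 2 = 1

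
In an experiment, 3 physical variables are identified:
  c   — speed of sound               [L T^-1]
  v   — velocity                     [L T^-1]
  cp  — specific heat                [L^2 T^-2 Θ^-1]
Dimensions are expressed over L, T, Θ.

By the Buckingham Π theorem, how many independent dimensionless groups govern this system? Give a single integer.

1

Dimensional matrix (L×T×Θ by c×v×cp):
  L: [ 1  1  2]
  T: [-1 -1 -2]
  Θ: [ 0  0 -1]
RREF → pivots at {c,cp} ⇒ r = 2
Π count = n − r = 3 − 2 = 1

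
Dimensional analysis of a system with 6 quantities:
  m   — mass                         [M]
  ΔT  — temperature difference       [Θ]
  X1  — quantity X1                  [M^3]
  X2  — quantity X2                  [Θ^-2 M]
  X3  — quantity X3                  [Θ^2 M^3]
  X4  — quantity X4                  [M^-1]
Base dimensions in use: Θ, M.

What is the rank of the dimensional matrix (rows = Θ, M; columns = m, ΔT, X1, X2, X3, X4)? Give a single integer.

2

Dimensional matrix (Θ×M by m×ΔT×X1×X2×X3×X4):
  Θ: [ 0  1  0 -2  2  0]
  M: [ 1  0  3  1  3 -1]
Echelon form has 2 nonzero rows (pivots: m,ΔT)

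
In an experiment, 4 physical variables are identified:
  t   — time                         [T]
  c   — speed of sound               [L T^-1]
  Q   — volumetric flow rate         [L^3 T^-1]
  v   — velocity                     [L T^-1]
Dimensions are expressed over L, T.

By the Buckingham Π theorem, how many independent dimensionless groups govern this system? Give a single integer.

Dimensional matrix (L×T by t×c×Q×v):
  L: [ 0  1  3  1]
  T: [ 1 -1 -1 -1]
RREF → pivots at {t,c} ⇒ r = 2
4 vars − rank 2 = 2 Π groups

2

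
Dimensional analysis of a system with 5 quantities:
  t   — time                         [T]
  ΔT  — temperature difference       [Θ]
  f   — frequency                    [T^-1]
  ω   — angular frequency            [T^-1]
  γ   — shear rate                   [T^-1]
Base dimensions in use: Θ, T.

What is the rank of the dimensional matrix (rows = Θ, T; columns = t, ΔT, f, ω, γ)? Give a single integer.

Exponent matrix [Θ,T] × [t,ΔT,f,ω,γ]:
  Θ: [ 0  1  0  0  0]
  T: [ 1  0 -1 -1 -1]
Row reduction gives pivot columns t,ΔT; rank = 2

2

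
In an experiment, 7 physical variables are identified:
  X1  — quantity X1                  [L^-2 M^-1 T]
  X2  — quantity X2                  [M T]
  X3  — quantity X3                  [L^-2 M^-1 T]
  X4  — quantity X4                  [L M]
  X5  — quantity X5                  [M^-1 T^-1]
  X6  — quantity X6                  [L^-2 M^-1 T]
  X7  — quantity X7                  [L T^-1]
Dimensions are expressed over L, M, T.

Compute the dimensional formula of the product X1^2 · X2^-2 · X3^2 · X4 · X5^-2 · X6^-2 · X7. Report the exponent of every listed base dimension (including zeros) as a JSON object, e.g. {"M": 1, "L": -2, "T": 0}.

Write exponents as rows L,M,T / cols X1,X2,X3,X4,X5,X6,X7:
  L: [-2  0 -2  1  0 -2  1]
  M: [-1  1 -1  1 -1 -1  0]
  T: [ 1  1  1  0 -1  1 -1]
  [L]: (2)·-2+(-2)·0+(2)·-2+(1)·1+(-2)·0+(-2)·-2+(1)·1 = -2
  [M]: (2)·-1+(-2)·1+(2)·-1+(1)·1+(-2)·-1+(-2)·-1+(1)·0 = -1
  [T]: (2)·1+(-2)·1+(2)·1+(1)·0+(-2)·-1+(-2)·1+(1)·-1 = 1
⇒ L^-2 M^-1 T

{"L": -2, "M": -1, "T": 1}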